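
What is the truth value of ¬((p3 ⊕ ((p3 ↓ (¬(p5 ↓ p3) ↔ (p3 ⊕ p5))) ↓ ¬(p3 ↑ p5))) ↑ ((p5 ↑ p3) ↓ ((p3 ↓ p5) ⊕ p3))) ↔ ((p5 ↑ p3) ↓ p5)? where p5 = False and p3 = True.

p5 ↓ p3 = False ↓ True = False
¬(p5 ↓ p3) = ¬False = True
p3 ⊕ p5 = True ⊕ False = True
¬(p5 ↓ p3) ↔ (p3 ⊕ p5) = True ↔ True = True
p3 ↓ (¬(p5 ↓ p3) ↔ (p3 ⊕ p5)) = True ↓ True = False
p3 ↑ p5 = True ↑ False = True
¬(p3 ↑ p5) = ¬True = False
(p3 ↓ (¬(p5 ↓ p3) ↔ (p3 ⊕ p5))) ↓ ¬(p3 ↑ p5) = False ↓ False = True
p3 ⊕ ((p3 ↓ (¬(p5 ↓ p3) ↔ (p3 ⊕ p5))) ↓ ¬(p3 ↑ p5)) = True ⊕ True = False
p5 ↑ p3 = False ↑ True = True
p3 ↓ p5 = True ↓ False = False
(p3 ↓ p5) ⊕ p3 = False ⊕ True = True
(p5 ↑ p3) ↓ ((p3 ↓ p5) ⊕ p3) = True ↓ True = False
(p3 ⊕ ((p3 ↓ (¬(p5 ↓ p3) ↔ (p3 ⊕ p5))) ↓ ¬(p3 ↑ p5))) ↑ ((p5 ↑ p3) ↓ ((p3 ↓ p5) ⊕ p3)) = False ↑ False = True
¬((p3 ⊕ ((p3 ↓ (¬(p5 ↓ p3) ↔ (p3 ⊕ p5))) ↓ ¬(p3 ↑ p5))) ↑ ((p5 ↑ p3) ↓ ((p3 ↓ p5) ⊕ p3))) = ¬True = False
p5 ↑ p3 = False ↑ True = True
(p5 ↑ p3) ↓ p5 = True ↓ False = False
¬((p3 ⊕ ((p3 ↓ (¬(p5 ↓ p3) ↔ (p3 ⊕ p5))) ↓ ¬(p3 ↑ p5))) ↑ ((p5 ↑ p3) ↓ ((p3 ↓ p5) ⊕ p3))) ↔ ((p5 ↑ p3) ↓ p5) = False ↔ False = True

True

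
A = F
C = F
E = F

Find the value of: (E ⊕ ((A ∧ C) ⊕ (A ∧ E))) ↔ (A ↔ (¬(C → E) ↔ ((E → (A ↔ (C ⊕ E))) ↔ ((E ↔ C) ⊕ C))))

A ∧ C = F ∧ F = F
A ∧ E = F ∧ F = F
(A ∧ C) ⊕ (A ∧ E) = F ⊕ F = F
E ⊕ ((A ∧ C) ⊕ (A ∧ E)) = F ⊕ F = F
C → E = F → F = T
¬(C → E) = ¬T = F
C ⊕ E = F ⊕ F = F
A ↔ (C ⊕ E) = F ↔ F = T
E → (A ↔ (C ⊕ E)) = F → T = T
E ↔ C = F ↔ F = T
(E ↔ C) ⊕ C = T ⊕ F = T
(E → (A ↔ (C ⊕ E))) ↔ ((E ↔ C) ⊕ C) = T ↔ T = T
¬(C → E) ↔ ((E → (A ↔ (C ⊕ E))) ↔ ((E ↔ C) ⊕ C)) = F ↔ T = F
A ↔ (¬(C → E) ↔ ((E → (A ↔ (C ⊕ E))) ↔ ((E ↔ C) ⊕ C))) = F ↔ F = T
(E ⊕ ((A ∧ C) ⊕ (A ∧ E))) ↔ (A ↔ (¬(C → E) ↔ ((E → (A ↔ (C ⊕ E))) ↔ ((E ↔ C) ⊕ C)))) = F ↔ T = F

F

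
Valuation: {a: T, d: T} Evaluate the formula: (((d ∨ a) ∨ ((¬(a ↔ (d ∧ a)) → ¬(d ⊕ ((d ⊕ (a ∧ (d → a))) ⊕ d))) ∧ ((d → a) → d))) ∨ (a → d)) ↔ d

d ∨ a = T ∨ T = T
d ∧ a = T ∧ T = T
a ↔ (d ∧ a) = T ↔ T = T
¬(a ↔ (d ∧ a)) = ¬T = F
d → a = T → T = T
a ∧ (d → a) = T ∧ T = T
d ⊕ (a ∧ (d → a)) = T ⊕ T = F
(d ⊕ (a ∧ (d → a))) ⊕ d = F ⊕ T = T
d ⊕ ((d ⊕ (a ∧ (d → a))) ⊕ d) = T ⊕ T = F
¬(d ⊕ ((d ⊕ (a ∧ (d → a))) ⊕ d)) = ¬F = T
¬(a ↔ (d ∧ a)) → ¬(d ⊕ ((d ⊕ (a ∧ (d → a))) ⊕ d)) = F → T = T
d → a = T → T = T
(d → a) → d = T → T = T
(¬(a ↔ (d ∧ a)) → ¬(d ⊕ ((d ⊕ (a ∧ (d → a))) ⊕ d))) ∧ ((d → a) → d) = T ∧ T = T
(d ∨ a) ∨ ((¬(a ↔ (d ∧ a)) → ¬(d ⊕ ((d ⊕ (a ∧ (d → a))) ⊕ d))) ∧ ((d → a) → d)) = T ∨ T = T
a → d = T → T = T
((d ∨ a) ∨ ((¬(a ↔ (d ∧ a)) → ¬(d ⊕ ((d ⊕ (a ∧ (d → a))) ⊕ d))) ∧ ((d → a) → d))) ∨ (a → d) = T ∨ T = T
(((d ∨ a) ∨ ((¬(a ↔ (d ∧ a)) → ¬(d ⊕ ((d ⊕ (a ∧ (d → a))) ⊕ d))) ∧ ((d → a) → d))) ∨ (a → d)) ↔ d = T ↔ T = T

T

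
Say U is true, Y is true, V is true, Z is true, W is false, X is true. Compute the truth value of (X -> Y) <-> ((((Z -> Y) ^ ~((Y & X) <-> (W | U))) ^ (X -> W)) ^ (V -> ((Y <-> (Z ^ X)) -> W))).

Substituting U=T, Y=T, V=T, Z=T, W=F, X=T:
X -> Y = T -> T = T
Z -> Y = T -> T = T
Y & X = T & T = T
W | U = F | T = T
(Y & X) <-> (W | U) = T <-> T = T
~((Y & X) <-> (W | U)) = ~T = F
(Z -> Y) ^ ~((Y & X) <-> (W | U)) = T ^ F = T
X -> W = T -> F = F
((Z -> Y) ^ ~((Y & X) <-> (W | U))) ^ (X -> W) = T ^ F = T
Z ^ X = T ^ T = F
Y <-> (Z ^ X) = T <-> F = F
(Y <-> (Z ^ X)) -> W = F -> F = T
V -> ((Y <-> (Z ^ X)) -> W) = T -> T = T
(((Z -> Y) ^ ~((Y & X) <-> (W | U))) ^ (X -> W)) ^ (V -> ((Y <-> (Z ^ X)) -> W)) = T ^ T = F
(X -> Y) <-> ((((Z -> Y) ^ ~((Y & X) <-> (W | U))) ^ (X -> W)) ^ (V -> ((Y <-> (Z ^ X)) -> W))) = T <-> F = F

F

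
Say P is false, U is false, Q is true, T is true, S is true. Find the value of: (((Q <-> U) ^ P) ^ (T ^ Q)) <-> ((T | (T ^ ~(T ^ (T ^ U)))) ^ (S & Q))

1

Substituting P=0, U=0, Q=1, T=1, S=1:
Q <-> U = 1 <-> 0 = 0
(Q <-> U) ^ P = 0 ^ 0 = 0
T ^ Q = 1 ^ 1 = 0
((Q <-> U) ^ P) ^ (T ^ Q) = 0 ^ 0 = 0
T ^ U = 1 ^ 0 = 1
T ^ (T ^ U) = 1 ^ 1 = 0
~(T ^ (T ^ U)) = ~0 = 1
T ^ ~(T ^ (T ^ U)) = 1 ^ 1 = 0
T | (T ^ ~(T ^ (T ^ U))) = 1 | 0 = 1
S & Q = 1 & 1 = 1
(T | (T ^ ~(T ^ (T ^ U)))) ^ (S & Q) = 1 ^ 1 = 0
(((Q <-> U) ^ P) ^ (T ^ Q)) <-> ((T | (T ^ ~(T ^ (T ^ U)))) ^ (S & Q)) = 0 <-> 0 = 1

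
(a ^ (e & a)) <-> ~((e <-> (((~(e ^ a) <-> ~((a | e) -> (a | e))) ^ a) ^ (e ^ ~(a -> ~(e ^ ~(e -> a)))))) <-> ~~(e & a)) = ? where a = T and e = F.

e & a = F & T = F
a ^ (e & a) = T ^ F = T
e ^ a = F ^ T = T
~(e ^ a) = ~T = F
a | e = T | F = T
a | e = T | F = T
(a | e) -> (a | e) = T -> T = T
~((a | e) -> (a | e)) = ~T = F
~(e ^ a) <-> ~((a | e) -> (a | e)) = F <-> F = T
(~(e ^ a) <-> ~((a | e) -> (a | e))) ^ a = T ^ T = F
e -> a = F -> T = T
~(e -> a) = ~T = F
e ^ ~(e -> a) = F ^ F = F
~(e ^ ~(e -> a)) = ~F = T
a -> ~(e ^ ~(e -> a)) = T -> T = T
~(a -> ~(e ^ ~(e -> a))) = ~T = F
e ^ ~(a -> ~(e ^ ~(e -> a))) = F ^ F = F
((~(e ^ a) <-> ~((a | e) -> (a | e))) ^ a) ^ (e ^ ~(a -> ~(e ^ ~(e -> a)))) = F ^ F = F
e <-> (((~(e ^ a) <-> ~((a | e) -> (a | e))) ^ a) ^ (e ^ ~(a -> ~(e ^ ~(e -> a))))) = F <-> F = T
e & a = F & T = F
~(e & a) = ~F = T
~~(e & a) = ~T = F
(e <-> (((~(e ^ a) <-> ~((a | e) -> (a | e))) ^ a) ^ (e ^ ~(a -> ~(e ^ ~(e -> a)))))) <-> ~~(e & a) = T <-> F = F
~((e <-> (((~(e ^ a) <-> ~((a | e) -> (a | e))) ^ a) ^ (e ^ ~(a -> ~(e ^ ~(e -> a)))))) <-> ~~(e & a)) = ~F = T
(a ^ (e & a)) <-> ~((e <-> (((~(e ^ a) <-> ~((a | e) -> (a | e))) ^ a) ^ (e ^ ~(a -> ~(e ^ ~(e -> a)))))) <-> ~~(e & a)) = T <-> T = T

T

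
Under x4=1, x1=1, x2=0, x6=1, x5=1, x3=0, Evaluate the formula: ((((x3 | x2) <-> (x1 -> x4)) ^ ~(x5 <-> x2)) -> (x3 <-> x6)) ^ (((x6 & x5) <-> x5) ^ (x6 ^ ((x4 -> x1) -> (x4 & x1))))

x3 | x2 = 0 | 0 = 0
x1 -> x4 = 1 -> 1 = 1
(x3 | x2) <-> (x1 -> x4) = 0 <-> 1 = 0
x5 <-> x2 = 1 <-> 0 = 0
~(x5 <-> x2) = ~0 = 1
((x3 | x2) <-> (x1 -> x4)) ^ ~(x5 <-> x2) = 0 ^ 1 = 1
x3 <-> x6 = 0 <-> 1 = 0
(((x3 | x2) <-> (x1 -> x4)) ^ ~(x5 <-> x2)) -> (x3 <-> x6) = 1 -> 0 = 0
x6 & x5 = 1 & 1 = 1
(x6 & x5) <-> x5 = 1 <-> 1 = 1
x4 -> x1 = 1 -> 1 = 1
x4 & x1 = 1 & 1 = 1
(x4 -> x1) -> (x4 & x1) = 1 -> 1 = 1
x6 ^ ((x4 -> x1) -> (x4 & x1)) = 1 ^ 1 = 0
((x6 & x5) <-> x5) ^ (x6 ^ ((x4 -> x1) -> (x4 & x1))) = 1 ^ 0 = 1
((((x3 | x2) <-> (x1 -> x4)) ^ ~(x5 <-> x2)) -> (x3 <-> x6)) ^ (((x6 & x5) <-> x5) ^ (x6 ^ ((x4 -> x1) -> (x4 & x1)))) = 0 ^ 1 = 1

1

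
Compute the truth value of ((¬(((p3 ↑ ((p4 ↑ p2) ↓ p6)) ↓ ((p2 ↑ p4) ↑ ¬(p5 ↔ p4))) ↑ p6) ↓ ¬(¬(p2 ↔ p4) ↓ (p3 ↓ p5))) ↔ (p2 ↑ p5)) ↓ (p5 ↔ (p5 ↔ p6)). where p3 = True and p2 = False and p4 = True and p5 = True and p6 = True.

p4 ↑ p2 = True ↑ False = True
(p4 ↑ p2) ↓ p6 = True ↓ True = False
p3 ↑ ((p4 ↑ p2) ↓ p6) = True ↑ False = True
p2 ↑ p4 = False ↑ True = True
p5 ↔ p4 = True ↔ True = True
¬(p5 ↔ p4) = ¬True = False
(p2 ↑ p4) ↑ ¬(p5 ↔ p4) = True ↑ False = True
(p3 ↑ ((p4 ↑ p2) ↓ p6)) ↓ ((p2 ↑ p4) ↑ ¬(p5 ↔ p4)) = True ↓ True = False
((p3 ↑ ((p4 ↑ p2) ↓ p6)) ↓ ((p2 ↑ p4) ↑ ¬(p5 ↔ p4))) ↑ p6 = False ↑ True = True
¬(((p3 ↑ ((p4 ↑ p2) ↓ p6)) ↓ ((p2 ↑ p4) ↑ ¬(p5 ↔ p4))) ↑ p6) = ¬True = False
p2 ↔ p4 = False ↔ True = False
¬(p2 ↔ p4) = ¬False = True
p3 ↓ p5 = True ↓ True = False
¬(p2 ↔ p4) ↓ (p3 ↓ p5) = True ↓ False = False
¬(¬(p2 ↔ p4) ↓ (p3 ↓ p5)) = ¬False = True
¬(((p3 ↑ ((p4 ↑ p2) ↓ p6)) ↓ ((p2 ↑ p4) ↑ ¬(p5 ↔ p4))) ↑ p6) ↓ ¬(¬(p2 ↔ p4) ↓ (p3 ↓ p5)) = False ↓ True = False
p2 ↑ p5 = False ↑ True = True
(¬(((p3 ↑ ((p4 ↑ p2) ↓ p6)) ↓ ((p2 ↑ p4) ↑ ¬(p5 ↔ p4))) ↑ p6) ↓ ¬(¬(p2 ↔ p4) ↓ (p3 ↓ p5))) ↔ (p2 ↑ p5) = False ↔ True = False
p5 ↔ p6 = True ↔ True = True
p5 ↔ (p5 ↔ p6) = True ↔ True = True
((¬(((p3 ↑ ((p4 ↑ p2) ↓ p6)) ↓ ((p2 ↑ p4) ↑ ¬(p5 ↔ p4))) ↑ p6) ↓ ¬(¬(p2 ↔ p4) ↓ (p3 ↓ p5))) ↔ (p2 ↑ p5)) ↓ (p5 ↔ (p5 ↔ p6)) = False ↓ True = False

False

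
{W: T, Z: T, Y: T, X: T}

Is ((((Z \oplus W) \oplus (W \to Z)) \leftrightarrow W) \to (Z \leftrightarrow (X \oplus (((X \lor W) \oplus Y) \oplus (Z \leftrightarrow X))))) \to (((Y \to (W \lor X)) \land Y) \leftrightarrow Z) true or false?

T

Z \oplus W = T \oplus T = F
W \to Z = T \to T = T
(Z \oplus W) \oplus (W \to Z) = F \oplus T = T
((Z \oplus W) \oplus (W \to Z)) \leftrightarrow W = T \leftrightarrow T = T
X \lor W = T \lor T = T
(X \lor W) \oplus Y = T \oplus T = F
Z \leftrightarrow X = T \leftrightarrow T = T
((X \lor W) \oplus Y) \oplus (Z \leftrightarrow X) = F \oplus T = T
X \oplus (((X \lor W) \oplus Y) \oplus (Z \leftrightarrow X)) = T \oplus T = F
Z \leftrightarrow (X \oplus (((X \lor W) \oplus Y) \oplus (Z \leftrightarrow X))) = T \leftrightarrow F = F
(((Z \oplus W) \oplus (W \to Z)) \leftrightarrow W) \to (Z \leftrightarrow (X \oplus (((X \lor W) \oplus Y) \oplus (Z \leftrightarrow X)))) = T \to F = F
W \lor X = T \lor T = T
Y \to (W \lor X) = T \to T = T
(Y \to (W \lor X)) \land Y = T \land T = T
((Y \to (W \lor X)) \land Y) \leftrightarrow Z = T \leftrightarrow T = T
((((Z \oplus W) \oplus (W \to Z)) \leftrightarrow W) \to (Z \leftrightarrow (X \oplus (((X \lor W) \oplus Y) \oplus (Z \leftrightarrow X))))) \to (((Y \to (W \lor X)) \land Y) \leftrightarrow Z) = F \to T = T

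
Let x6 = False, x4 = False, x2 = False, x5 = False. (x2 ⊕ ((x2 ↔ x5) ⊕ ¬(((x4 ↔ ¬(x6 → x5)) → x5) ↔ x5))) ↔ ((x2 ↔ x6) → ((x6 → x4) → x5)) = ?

False

Substituting x6=False, x4=False, x2=False, x5=False:
x2 ↔ x5 = False ↔ False = True
x6 → x5 = False → False = True
¬(x6 → x5) = ¬True = False
x4 ↔ ¬(x6 → x5) = False ↔ False = True
(x4 ↔ ¬(x6 → x5)) → x5 = True → False = False
((x4 ↔ ¬(x6 → x5)) → x5) ↔ x5 = False ↔ False = True
¬(((x4 ↔ ¬(x6 → x5)) → x5) ↔ x5) = ¬True = False
(x2 ↔ x5) ⊕ ¬(((x4 ↔ ¬(x6 → x5)) → x5) ↔ x5) = True ⊕ False = True
x2 ⊕ ((x2 ↔ x5) ⊕ ¬(((x4 ↔ ¬(x6 → x5)) → x5) ↔ x5)) = False ⊕ True = True
x2 ↔ x6 = False ↔ False = True
x6 → x4 = False → False = True
(x6 → x4) → x5 = True → False = False
(x2 ↔ x6) → ((x6 → x4) → x5) = True → False = False
(x2 ⊕ ((x2 ↔ x5) ⊕ ¬(((x4 ↔ ¬(x6 → x5)) → x5) ↔ x5))) ↔ ((x2 ↔ x6) → ((x6 → x4) → x5)) = True ↔ False = False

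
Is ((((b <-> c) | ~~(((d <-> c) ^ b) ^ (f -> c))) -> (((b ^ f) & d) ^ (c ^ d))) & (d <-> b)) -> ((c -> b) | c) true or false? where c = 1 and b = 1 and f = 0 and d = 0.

1

Substituting c=1, b=1, f=0, d=0:
b <-> c = 1 <-> 1 = 1
d <-> c = 0 <-> 1 = 0
(d <-> c) ^ b = 0 ^ 1 = 1
f -> c = 0 -> 1 = 1
((d <-> c) ^ b) ^ (f -> c) = 1 ^ 1 = 0
~(((d <-> c) ^ b) ^ (f -> c)) = ~0 = 1
~~(((d <-> c) ^ b) ^ (f -> c)) = ~1 = 0
(b <-> c) | ~~(((d <-> c) ^ b) ^ (f -> c)) = 1 | 0 = 1
b ^ f = 1 ^ 0 = 1
(b ^ f) & d = 1 & 0 = 0
c ^ d = 1 ^ 0 = 1
((b ^ f) & d) ^ (c ^ d) = 0 ^ 1 = 1
((b <-> c) | ~~(((d <-> c) ^ b) ^ (f -> c))) -> (((b ^ f) & d) ^ (c ^ d)) = 1 -> 1 = 1
d <-> b = 0 <-> 1 = 0
(((b <-> c) | ~~(((d <-> c) ^ b) ^ (f -> c))) -> (((b ^ f) & d) ^ (c ^ d))) & (d <-> b) = 1 & 0 = 0
c -> b = 1 -> 1 = 1
(c -> b) | c = 1 | 1 = 1
((((b <-> c) | ~~(((d <-> c) ^ b) ^ (f -> c))) -> (((b ^ f) & d) ^ (c ^ d))) & (d <-> b)) -> ((c -> b) | c) = 0 -> 1 = 1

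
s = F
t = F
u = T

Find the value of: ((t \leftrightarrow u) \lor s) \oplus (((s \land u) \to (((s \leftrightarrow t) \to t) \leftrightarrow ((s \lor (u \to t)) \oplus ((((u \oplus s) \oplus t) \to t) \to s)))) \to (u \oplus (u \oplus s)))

Substituting s=F, t=F, u=T:
t \leftrightarrow u = F \leftrightarrow T = F
(t \leftrightarrow u) \lor s = F \lor F = F
s \land u = F \land T = F
s \leftrightarrow t = F \leftrightarrow F = T
(s \leftrightarrow t) \to t = T \to F = F
u \to t = T \to F = F
s \lor (u \to t) = F \lor F = F
u \oplus s = T \oplus F = T
(u \oplus s) \oplus t = T \oplus F = T
((u \oplus s) \oplus t) \to t = T \to F = F
(((u \oplus s) \oplus t) \to t) \to s = F \to F = T
(s \lor (u \to t)) \oplus ((((u \oplus s) \oplus t) \to t) \to s) = F \oplus T = T
((s \leftrightarrow t) \to t) \leftrightarrow ((s \lor (u \to t)) \oplus ((((u \oplus s) \oplus t) \to t) \to s)) = F \leftrightarrow T = F
(s \land u) \to (((s \leftrightarrow t) \to t) \leftrightarrow ((s \lor (u \to t)) \oplus ((((u \oplus s) \oplus t) \to t) \to s))) = F \to F = T
u \oplus s = T \oplus F = T
u \oplus (u \oplus s) = T \oplus T = F
((s \land u) \to (((s \leftrightarrow t) \to t) \leftrightarrow ((s \lor (u \to t)) \oplus ((((u \oplus s) \oplus t) \to t) \to s)))) \to (u \oplus (u \oplus s)) = T \to F = F
((t \leftrightarrow u) \lor s) \oplus (((s \land u) \to (((s \leftrightarrow t) \to t) \leftrightarrow ((s \lor (u \to t)) \oplus ((((u \oplus s) \oplus t) \to t) \to s)))) \to (u \oplus (u \oplus s))) = F \oplus F = F

F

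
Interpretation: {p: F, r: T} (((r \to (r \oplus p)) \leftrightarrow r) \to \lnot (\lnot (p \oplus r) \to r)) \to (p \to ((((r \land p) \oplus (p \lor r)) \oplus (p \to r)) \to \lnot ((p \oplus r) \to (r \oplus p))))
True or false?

T

r \oplus p = T \oplus F = T
r \to (r \oplus p) = T \to T = T
(r \to (r \oplus p)) \leftrightarrow r = T \leftrightarrow T = T
p \oplus r = F \oplus T = T
\lnot (p \oplus r) = \lnot T = F
\lnot (p \oplus r) \to r = F \to T = T
\lnot (\lnot (p \oplus r) \to r) = \lnot T = F
((r \to (r \oplus p)) \leftrightarrow r) \to \lnot (\lnot (p \oplus r) \to r) = T \to F = F
r \land p = T \land F = F
p \lor r = F \lor T = T
(r \land p) \oplus (p \lor r) = F \oplus T = T
p \to r = F \to T = T
((r \land p) \oplus (p \lor r)) \oplus (p \to r) = T \oplus T = F
p \oplus r = F \oplus T = T
r \oplus p = T \oplus F = T
(p \oplus r) \to (r \oplus p) = T \to T = T
\lnot ((p \oplus r) \to (r \oplus p)) = \lnot T = F
(((r \land p) \oplus (p \lor r)) \oplus (p \to r)) \to \lnot ((p \oplus r) \to (r \oplus p)) = F \to F = T
p \to ((((r \land p) \oplus (p \lor r)) \oplus (p \to r)) \to \lnot ((p \oplus r) \to (r \oplus p))) = F \to T = T
(((r \to (r \oplus p)) \leftrightarrow r) \to \lnot (\lnot (p \oplus r) \to r)) \to (p \to ((((r \land p) \oplus (p \lor r)) \oplus (p \to r)) \to \lnot ((p \oplus r) \to (r \oplus p)))) = F \to T = T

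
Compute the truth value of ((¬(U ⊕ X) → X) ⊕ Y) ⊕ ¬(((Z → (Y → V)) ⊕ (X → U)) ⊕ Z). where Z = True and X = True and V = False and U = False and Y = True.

Substituting Z=True, X=True, V=False, U=False, Y=True:
U ⊕ X = False ⊕ True = True
¬(U ⊕ X) = ¬True = False
¬(U ⊕ X) → X = False → True = True
(¬(U ⊕ X) → X) ⊕ Y = True ⊕ True = False
Y → V = True → False = False
Z → (Y → V) = True → False = False
X → U = True → False = False
(Z → (Y → V)) ⊕ (X → U) = False ⊕ False = False
((Z → (Y → V)) ⊕ (X → U)) ⊕ Z = False ⊕ True = True
¬(((Z → (Y → V)) ⊕ (X → U)) ⊕ Z) = ¬True = False
((¬(U ⊕ X) → X) ⊕ Y) ⊕ ¬(((Z → (Y → V)) ⊕ (X → U)) ⊕ Z) = False ⊕ False = False

False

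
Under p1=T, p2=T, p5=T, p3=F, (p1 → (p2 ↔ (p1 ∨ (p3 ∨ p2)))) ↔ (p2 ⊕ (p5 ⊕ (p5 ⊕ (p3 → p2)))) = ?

p3 ∨ p2 = F ∨ T = T
p1 ∨ (p3 ∨ p2) = T ∨ T = T
p2 ↔ (p1 ∨ (p3 ∨ p2)) = T ↔ T = T
p1 → (p2 ↔ (p1 ∨ (p3 ∨ p2))) = T → T = T
p3 → p2 = F → T = T
p5 ⊕ (p3 → p2) = T ⊕ T = F
p5 ⊕ (p5 ⊕ (p3 → p2)) = T ⊕ F = T
p2 ⊕ (p5 ⊕ (p5 ⊕ (p3 → p2))) = T ⊕ T = F
(p1 → (p2 ↔ (p1 ∨ (p3 ∨ p2)))) ↔ (p2 ⊕ (p5 ⊕ (p5 ⊕ (p3 → p2)))) = T ↔ F = F

F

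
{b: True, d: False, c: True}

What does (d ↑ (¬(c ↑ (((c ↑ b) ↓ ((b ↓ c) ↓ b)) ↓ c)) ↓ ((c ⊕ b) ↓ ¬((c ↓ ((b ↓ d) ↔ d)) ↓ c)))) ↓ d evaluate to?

False

c ↑ b = True ↑ True = False
b ↓ c = True ↓ True = False
(b ↓ c) ↓ b = False ↓ True = False
(c ↑ b) ↓ ((b ↓ c) ↓ b) = False ↓ False = True
((c ↑ b) ↓ ((b ↓ c) ↓ b)) ↓ c = True ↓ True = False
c ↑ (((c ↑ b) ↓ ((b ↓ c) ↓ b)) ↓ c) = True ↑ False = True
¬(c ↑ (((c ↑ b) ↓ ((b ↓ c) ↓ b)) ↓ c)) = ¬True = False
c ⊕ b = True ⊕ True = False
b ↓ d = True ↓ False = False
(b ↓ d) ↔ d = False ↔ False = True
c ↓ ((b ↓ d) ↔ d) = True ↓ True = False
(c ↓ ((b ↓ d) ↔ d)) ↓ c = False ↓ True = False
¬((c ↓ ((b ↓ d) ↔ d)) ↓ c) = ¬False = True
(c ⊕ b) ↓ ¬((c ↓ ((b ↓ d) ↔ d)) ↓ c) = False ↓ True = False
¬(c ↑ (((c ↑ b) ↓ ((b ↓ c) ↓ b)) ↓ c)) ↓ ((c ⊕ b) ↓ ¬((c ↓ ((b ↓ d) ↔ d)) ↓ c)) = False ↓ False = True
d ↑ (¬(c ↑ (((c ↑ b) ↓ ((b ↓ c) ↓ b)) ↓ c)) ↓ ((c ⊕ b) ↓ ¬((c ↓ ((b ↓ d) ↔ d)) ↓ c))) = False ↑ True = True
(d ↑ (¬(c ↑ (((c ↑ b) ↓ ((b ↓ c) ↓ b)) ↓ c)) ↓ ((c ⊕ b) ↓ ¬((c ↓ ((b ↓ d) ↔ d)) ↓ c)))) ↓ d = True ↓ False = False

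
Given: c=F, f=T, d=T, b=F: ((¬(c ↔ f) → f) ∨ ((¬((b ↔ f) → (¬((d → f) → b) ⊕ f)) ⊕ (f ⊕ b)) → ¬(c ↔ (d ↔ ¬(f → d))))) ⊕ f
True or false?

F

Substituting c=F, f=T, d=T, b=F:
c ↔ f = F ↔ T = F
¬(c ↔ f) = ¬F = T
¬(c ↔ f) → f = T → T = T
b ↔ f = F ↔ T = F
d → f = T → T = T
(d → f) → b = T → F = F
¬((d → f) → b) = ¬F = T
¬((d → f) → b) ⊕ f = T ⊕ T = F
(b ↔ f) → (¬((d → f) → b) ⊕ f) = F → F = T
¬((b ↔ f) → (¬((d → f) → b) ⊕ f)) = ¬T = F
f ⊕ b = T ⊕ F = T
¬((b ↔ f) → (¬((d → f) → b) ⊕ f)) ⊕ (f ⊕ b) = F ⊕ T = T
f → d = T → T = T
¬(f → d) = ¬T = F
d ↔ ¬(f → d) = T ↔ F = F
c ↔ (d ↔ ¬(f → d)) = F ↔ F = T
¬(c ↔ (d ↔ ¬(f → d))) = ¬T = F
(¬((b ↔ f) → (¬((d → f) → b) ⊕ f)) ⊕ (f ⊕ b)) → ¬(c ↔ (d ↔ ¬(f → d))) = T → F = F
(¬(c ↔ f) → f) ∨ ((¬((b ↔ f) → (¬((d → f) → b) ⊕ f)) ⊕ (f ⊕ b)) → ¬(c ↔ (d ↔ ¬(f → d)))) = T ∨ F = T
((¬(c ↔ f) → f) ∨ ((¬((b ↔ f) → (¬((d → f) → b) ⊕ f)) ⊕ (f ⊕ b)) → ¬(c ↔ (d ↔ ¬(f → d))))) ⊕ f = T ⊕ T = F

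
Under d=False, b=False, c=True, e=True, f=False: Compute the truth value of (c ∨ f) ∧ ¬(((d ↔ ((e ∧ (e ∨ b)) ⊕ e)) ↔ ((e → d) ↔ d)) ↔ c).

False

c ∨ f = True ∨ False = True
e ∨ b = True ∨ False = True
e ∧ (e ∨ b) = True ∧ True = True
(e ∧ (e ∨ b)) ⊕ e = True ⊕ True = False
d ↔ ((e ∧ (e ∨ b)) ⊕ e) = False ↔ False = True
e → d = True → False = False
(e → d) ↔ d = False ↔ False = True
(d ↔ ((e ∧ (e ∨ b)) ⊕ e)) ↔ ((e → d) ↔ d) = True ↔ True = True
((d ↔ ((e ∧ (e ∨ b)) ⊕ e)) ↔ ((e → d) ↔ d)) ↔ c = True ↔ True = True
¬(((d ↔ ((e ∧ (e ∨ b)) ⊕ e)) ↔ ((e → d) ↔ d)) ↔ c) = ¬True = False
(c ∨ f) ∧ ¬(((d ↔ ((e ∧ (e ∨ b)) ⊕ e)) ↔ ((e → d) ↔ d)) ↔ c) = True ∧ False = False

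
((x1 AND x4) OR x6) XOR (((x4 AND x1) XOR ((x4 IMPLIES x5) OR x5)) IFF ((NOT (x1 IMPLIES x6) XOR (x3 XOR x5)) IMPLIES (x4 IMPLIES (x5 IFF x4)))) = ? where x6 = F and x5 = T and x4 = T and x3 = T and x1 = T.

x1 AND x4 = T AND T = T
(x1 AND x4) OR x6 = T OR F = T
x4 AND x1 = T AND T = T
x4 IMPLIES x5 = T IMPLIES T = T
(x4 IMPLIES x5) OR x5 = T OR T = T
(x4 AND x1) XOR ((x4 IMPLIES x5) OR x5) = T XOR T = F
x1 IMPLIES x6 = T IMPLIES F = F
NOT (x1 IMPLIES x6) = NOT F = T
x3 XOR x5 = T XOR T = F
NOT (x1 IMPLIES x6) XOR (x3 XOR x5) = T XOR F = T
x5 IFF x4 = T IFF T = T
x4 IMPLIES (x5 IFF x4) = T IMPLIES T = T
(NOT (x1 IMPLIES x6) XOR (x3 XOR x5)) IMPLIES (x4 IMPLIES (x5 IFF x4)) = T IMPLIES T = T
((x4 AND x1) XOR ((x4 IMPLIES x5) OR x5)) IFF ((NOT (x1 IMPLIES x6) XOR (x3 XOR x5)) IMPLIES (x4 IMPLIES (x5 IFF x4))) = F IFF T = F
((x1 AND x4) OR x6) XOR (((x4 AND x1) XOR ((x4 IMPLIES x5) OR x5)) IFF ((NOT (x1 IMPLIES x6) XOR (x3 XOR x5)) IMPLIES (x4 IMPLIES (x5 IFF x4)))) = T XOR F = T

T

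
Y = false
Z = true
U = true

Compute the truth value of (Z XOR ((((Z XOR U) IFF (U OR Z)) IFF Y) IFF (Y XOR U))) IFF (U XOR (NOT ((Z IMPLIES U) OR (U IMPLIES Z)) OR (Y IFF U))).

false

Z XOR U = true XOR true = false
U OR Z = true OR true = true
(Z XOR U) IFF (U OR Z) = false IFF true = false
((Z XOR U) IFF (U OR Z)) IFF Y = false IFF false = true
Y XOR U = false XOR true = true
(((Z XOR U) IFF (U OR Z)) IFF Y) IFF (Y XOR U) = true IFF true = true
Z XOR ((((Z XOR U) IFF (U OR Z)) IFF Y) IFF (Y XOR U)) = true XOR true = false
Z IMPLIES U = true IMPLIES true = true
U IMPLIES Z = true IMPLIES true = true
(Z IMPLIES U) OR (U IMPLIES Z) = true OR true = true
NOT ((Z IMPLIES U) OR (U IMPLIES Z)) = NOT true = false
Y IFF U = false IFF true = false
NOT ((Z IMPLIES U) OR (U IMPLIES Z)) OR (Y IFF U) = false OR false = false
U XOR (NOT ((Z IMPLIES U) OR (U IMPLIES Z)) OR (Y IFF U)) = true XOR false = true
(Z XOR ((((Z XOR U) IFF (U OR Z)) IFF Y) IFF (Y XOR U))) IFF (U XOR (NOT ((Z IMPLIES U) OR (U IMPLIES Z)) OR (Y IFF U))) = false IFF true = false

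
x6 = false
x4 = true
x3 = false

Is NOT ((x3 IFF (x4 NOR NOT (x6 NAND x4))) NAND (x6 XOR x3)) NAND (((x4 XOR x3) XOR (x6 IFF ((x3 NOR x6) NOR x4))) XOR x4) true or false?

x6 NAND x4 = false NAND true = true
NOT (x6 NAND x4) = NOT true = false
x4 NOR NOT (x6 NAND x4) = true NOR false = false
x3 IFF (x4 NOR NOT (x6 NAND x4)) = false IFF false = true
x6 XOR x3 = false XOR false = false
(x3 IFF (x4 NOR NOT (x6 NAND x4))) NAND (x6 XOR x3) = true NAND false = true
NOT ((x3 IFF (x4 NOR NOT (x6 NAND x4))) NAND (x6 XOR x3)) = NOT true = false
x4 XOR x3 = true XOR false = true
x3 NOR x6 = false NOR false = true
(x3 NOR x6) NOR x4 = true NOR true = false
x6 IFF ((x3 NOR x6) NOR x4) = false IFF false = true
(x4 XOR x3) XOR (x6 IFF ((x3 NOR x6) NOR x4)) = true XOR true = false
((x4 XOR x3) XOR (x6 IFF ((x3 NOR x6) NOR x4))) XOR x4 = false XOR true = true
NOT ((x3 IFF (x4 NOR NOT (x6 NAND x4))) NAND (x6 XOR x3)) NAND (((x4 XOR x3) XOR (x6 IFF ((x3 NOR x6) NOR x4))) XOR x4) = false NAND true = true

true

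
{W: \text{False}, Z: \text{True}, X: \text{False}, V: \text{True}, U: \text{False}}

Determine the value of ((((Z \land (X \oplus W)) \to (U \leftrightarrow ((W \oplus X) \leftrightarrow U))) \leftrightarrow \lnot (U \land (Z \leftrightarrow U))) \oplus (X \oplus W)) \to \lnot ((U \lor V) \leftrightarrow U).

X \oplus W = \text{False} \oplus \text{False} = \text{False}
Z \land (X \oplus W) = \text{True} \land \text{False} = \text{False}
W \oplus X = \text{False} \oplus \text{False} = \text{False}
(W \oplus X) \leftrightarrow U = \text{False} \leftrightarrow \text{False} = \text{True}
U \leftrightarrow ((W \oplus X) \leftrightarrow U) = \text{False} \leftrightarrow \text{True} = \text{False}
(Z \land (X \oplus W)) \to (U \leftrightarrow ((W \oplus X) \leftrightarrow U)) = \text{False} \to \text{False} = \text{True}
Z \leftrightarrow U = \text{True} \leftrightarrow \text{False} = \text{False}
U \land (Z \leftrightarrow U) = \text{False} \land \text{False} = \text{False}
\lnot (U \land (Z \leftrightarrow U)) = \lnot \text{False} = \text{True}
((Z \land (X \oplus W)) \to (U \leftrightarrow ((W \oplus X) \leftrightarrow U))) \leftrightarrow \lnot (U \land (Z \leftrightarrow U)) = \text{True} \leftrightarrow \text{True} = \text{True}
X \oplus W = \text{False} \oplus \text{False} = \text{False}
(((Z \land (X \oplus W)) \to (U \leftrightarrow ((W \oplus X) \leftrightarrow U))) \leftrightarrow \lnot (U \land (Z \leftrightarrow U))) \oplus (X \oplus W) = \text{True} \oplus \text{False} = \text{True}
U \lor V = \text{False} \lor \text{True} = \text{True}
(U \lor V) \leftrightarrow U = \text{True} \leftrightarrow \text{False} = \text{False}
\lnot ((U \lor V) \leftrightarrow U) = \lnot \text{False} = \text{True}
((((Z \land (X \oplus W)) \to (U \leftrightarrow ((W \oplus X) \leftrightarrow U))) \leftrightarrow \lnot (U \land (Z \leftrightarrow U))) \oplus (X \oplus W)) \to \lnot ((U \lor V) \leftrightarrow U) = \text{True} \to \text{True} = \text{True}

\text{True}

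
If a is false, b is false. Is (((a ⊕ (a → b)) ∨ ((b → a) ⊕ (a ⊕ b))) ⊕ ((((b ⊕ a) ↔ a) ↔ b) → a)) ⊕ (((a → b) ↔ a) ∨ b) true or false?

a → b = F → F = T
a ⊕ (a → b) = F ⊕ T = T
b → a = F → F = T
a ⊕ b = F ⊕ F = F
(b → a) ⊕ (a ⊕ b) = T ⊕ F = T
(a ⊕ (a → b)) ∨ ((b → a) ⊕ (a ⊕ b)) = T ∨ T = T
b ⊕ a = F ⊕ F = F
(b ⊕ a) ↔ a = F ↔ F = T
((b ⊕ a) ↔ a) ↔ b = T ↔ F = F
(((b ⊕ a) ↔ a) ↔ b) → a = F → F = T
((a ⊕ (a → b)) ∨ ((b → a) ⊕ (a ⊕ b))) ⊕ ((((b ⊕ a) ↔ a) ↔ b) → a) = T ⊕ T = F
a → b = F → F = T
(a → b) ↔ a = T ↔ F = F
((a → b) ↔ a) ∨ b = F ∨ F = F
(((a ⊕ (a → b)) ∨ ((b → a) ⊕ (a ⊕ b))) ⊕ ((((b ⊕ a) ↔ a) ↔ b) → a)) ⊕ (((a → b) ↔ a) ∨ b) = F ⊕ F = F

F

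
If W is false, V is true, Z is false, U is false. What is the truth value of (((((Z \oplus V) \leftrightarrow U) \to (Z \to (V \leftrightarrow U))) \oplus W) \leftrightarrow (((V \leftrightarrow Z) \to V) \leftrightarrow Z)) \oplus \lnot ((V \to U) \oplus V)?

\text{False}

Substituting W=\text{False}, V=\text{True}, Z=\text{False}, U=\text{False}:
Z \oplus V = \text{False} \oplus \text{True} = \text{True}
(Z \oplus V) \leftrightarrow U = \text{True} \leftrightarrow \text{False} = \text{False}
V \leftrightarrow U = \text{True} \leftrightarrow \text{False} = \text{False}
Z \to (V \leftrightarrow U) = \text{False} \to \text{False} = \text{True}
((Z \oplus V) \leftrightarrow U) \to (Z \to (V \leftrightarrow U)) = \text{False} \to \text{True} = \text{True}
(((Z \oplus V) \leftrightarrow U) \to (Z \to (V \leftrightarrow U))) \oplus W = \text{True} \oplus \text{False} = \text{True}
V \leftrightarrow Z = \text{True} \leftrightarrow \text{False} = \text{False}
(V \leftrightarrow Z) \to V = \text{False} \to \text{True} = \text{True}
((V \leftrightarrow Z) \to V) \leftrightarrow Z = \text{True} \leftrightarrow \text{False} = \text{False}
((((Z \oplus V) \leftrightarrow U) \to (Z \to (V \leftrightarrow U))) \oplus W) \leftrightarrow (((V \leftrightarrow Z) \to V) \leftrightarrow Z) = \text{True} \leftrightarrow \text{False} = \text{False}
V \to U = \text{True} \to \text{False} = \text{False}
(V \to U) \oplus V = \text{False} \oplus \text{True} = \text{True}
\lnot ((V \to U) \oplus V) = \lnot \text{True} = \text{False}
(((((Z \oplus V) \leftrightarrow U) \to (Z \to (V \leftrightarrow U))) \oplus W) \leftrightarrow (((V \leftrightarrow Z) \to V) \leftrightarrow Z)) \oplus \lnot ((V \to U) \oplus V) = \text{False} \oplus \text{False} = \text{False}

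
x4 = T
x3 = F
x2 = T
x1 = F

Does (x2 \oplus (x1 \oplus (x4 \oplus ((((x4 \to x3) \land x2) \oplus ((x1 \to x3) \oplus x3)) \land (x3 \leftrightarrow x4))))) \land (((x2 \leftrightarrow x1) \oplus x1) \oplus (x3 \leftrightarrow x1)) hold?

F

x4 \to x3 = T \to F = F
(x4 \to x3) \land x2 = F \land T = F
x1 \to x3 = F \to F = T
(x1 \to x3) \oplus x3 = T \oplus F = T
((x4 \to x3) \land x2) \oplus ((x1 \to x3) \oplus x3) = F \oplus T = T
x3 \leftrightarrow x4 = F \leftrightarrow T = F
(((x4 \to x3) \land x2) \oplus ((x1 \to x3) \oplus x3)) \land (x3 \leftrightarrow x4) = T \land F = F
x4 \oplus ((((x4 \to x3) \land x2) \oplus ((x1 \to x3) \oplus x3)) \land (x3 \leftrightarrow x4)) = T \oplus F = T
x1 \oplus (x4 \oplus ((((x4 \to x3) \land x2) \oplus ((x1 \to x3) \oplus x3)) \land (x3 \leftrightarrow x4))) = F \oplus T = T
x2 \oplus (x1 \oplus (x4 \oplus ((((x4 \to x3) \land x2) \oplus ((x1 \to x3) \oplus x3)) \land (x3 \leftrightarrow x4)))) = T \oplus T = F
x2 \leftrightarrow x1 = T \leftrightarrow F = F
(x2 \leftrightarrow x1) \oplus x1 = F \oplus F = F
x3 \leftrightarrow x1 = F \leftrightarrow F = T
((x2 \leftrightarrow x1) \oplus x1) \oplus (x3 \leftrightarrow x1) = F \oplus T = T
(x2 \oplus (x1 \oplus (x4 \oplus ((((x4 \to x3) \land x2) \oplus ((x1 \to x3) \oplus x3)) \land (x3 \leftrightarrow x4))))) \land (((x2 \leftrightarrow x1) \oplus x1) \oplus (x3 \leftrightarrow x1)) = F \land T = F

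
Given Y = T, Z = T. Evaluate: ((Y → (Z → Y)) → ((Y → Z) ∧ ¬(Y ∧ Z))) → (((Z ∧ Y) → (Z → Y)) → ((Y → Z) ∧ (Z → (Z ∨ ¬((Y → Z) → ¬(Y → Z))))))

Z → Y = T → T = T
Y → (Z → Y) = T → T = T
Y → Z = T → T = T
Y ∧ Z = T ∧ T = T
¬(Y ∧ Z) = ¬T = F
(Y → Z) ∧ ¬(Y ∧ Z) = T ∧ F = F
(Y → (Z → Y)) → ((Y → Z) ∧ ¬(Y ∧ Z)) = T → F = F
Z ∧ Y = T ∧ T = T
Z → Y = T → T = T
(Z ∧ Y) → (Z → Y) = T → T = T
Y → Z = T → T = T
Y → Z = T → T = T
Y → Z = T → T = T
¬(Y → Z) = ¬T = F
(Y → Z) → ¬(Y → Z) = T → F = F
¬((Y → Z) → ¬(Y → Z)) = ¬F = T
Z ∨ ¬((Y → Z) → ¬(Y → Z)) = T ∨ T = T
Z → (Z ∨ ¬((Y → Z) → ¬(Y → Z))) = T → T = T
(Y → Z) ∧ (Z → (Z ∨ ¬((Y → Z) → ¬(Y → Z)))) = T ∧ T = T
((Z ∧ Y) → (Z → Y)) → ((Y → Z) ∧ (Z → (Z ∨ ¬((Y → Z) → ¬(Y → Z))))) = T → T = T
((Y → (Z → Y)) → ((Y → Z) ∧ ¬(Y ∧ Z))) → (((Z ∧ Y) → (Z → Y)) → ((Y → Z) ∧ (Z → (Z ∨ ¬((Y → Z) → ¬(Y → Z)))))) = F → T = T

T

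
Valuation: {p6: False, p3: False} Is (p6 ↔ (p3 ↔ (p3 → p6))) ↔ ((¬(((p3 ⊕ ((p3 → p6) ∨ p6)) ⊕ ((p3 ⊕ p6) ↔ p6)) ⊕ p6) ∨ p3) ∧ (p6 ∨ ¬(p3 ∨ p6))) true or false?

p3 → p6 = False → False = True
p3 ↔ (p3 → p6) = False ↔ True = False
p6 ↔ (p3 ↔ (p3 → p6)) = False ↔ False = True
p3 → p6 = False → False = True
(p3 → p6) ∨ p6 = True ∨ False = True
p3 ⊕ ((p3 → p6) ∨ p6) = False ⊕ True = True
p3 ⊕ p6 = False ⊕ False = False
(p3 ⊕ p6) ↔ p6 = False ↔ False = True
(p3 ⊕ ((p3 → p6) ∨ p6)) ⊕ ((p3 ⊕ p6) ↔ p6) = True ⊕ True = False
((p3 ⊕ ((p3 → p6) ∨ p6)) ⊕ ((p3 ⊕ p6) ↔ p6)) ⊕ p6 = False ⊕ False = False
¬(((p3 ⊕ ((p3 → p6) ∨ p6)) ⊕ ((p3 ⊕ p6) ↔ p6)) ⊕ p6) = ¬False = True
¬(((p3 ⊕ ((p3 → p6) ∨ p6)) ⊕ ((p3 ⊕ p6) ↔ p6)) ⊕ p6) ∨ p3 = True ∨ False = True
p3 ∨ p6 = False ∨ False = False
¬(p3 ∨ p6) = ¬False = True
p6 ∨ ¬(p3 ∨ p6) = False ∨ True = True
(¬(((p3 ⊕ ((p3 → p6) ∨ p6)) ⊕ ((p3 ⊕ p6) ↔ p6)) ⊕ p6) ∨ p3) ∧ (p6 ∨ ¬(p3 ∨ p6)) = True ∧ True = True
(p6 ↔ (p3 ↔ (p3 → p6))) ↔ ((¬(((p3 ⊕ ((p3 → p6) ∨ p6)) ⊕ ((p3 ⊕ p6) ↔ p6)) ⊕ p6) ∨ p3) ∧ (p6 ∨ ¬(p3 ∨ p6))) = True ↔ True = True

True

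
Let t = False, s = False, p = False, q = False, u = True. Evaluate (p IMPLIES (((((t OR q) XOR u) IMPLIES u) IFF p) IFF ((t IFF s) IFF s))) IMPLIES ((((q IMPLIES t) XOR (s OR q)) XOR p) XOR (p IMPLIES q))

False

Substituting t=False, s=False, p=False, q=False, u=True:
t OR q = False OR False = False
(t OR q) XOR u = False XOR True = True
((t OR q) XOR u) IMPLIES u = True IMPLIES True = True
(((t OR q) XOR u) IMPLIES u) IFF p = True IFF False = False
t IFF s = False IFF False = True
(t IFF s) IFF s = True IFF False = False
((((t OR q) XOR u) IMPLIES u) IFF p) IFF ((t IFF s) IFF s) = False IFF False = True
p IMPLIES (((((t OR q) XOR u) IMPLIES u) IFF p) IFF ((t IFF s) IFF s)) = False IMPLIES True = True
q IMPLIES t = False IMPLIES False = True
s OR q = False OR False = False
(q IMPLIES t) XOR (s OR q) = True XOR False = True
((q IMPLIES t) XOR (s OR q)) XOR p = True XOR False = True
p IMPLIES q = False IMPLIES False = True
(((q IMPLIES t) XOR (s OR q)) XOR p) XOR (p IMPLIES q) = True XOR True = False
(p IMPLIES (((((t OR q) XOR u) IMPLIES u) IFF p) IFF ((t IFF s) IFF s))) IMPLIES ((((q IMPLIES t) XOR (s OR q)) XOR p) XOR (p IMPLIES q)) = True IMPLIES False = False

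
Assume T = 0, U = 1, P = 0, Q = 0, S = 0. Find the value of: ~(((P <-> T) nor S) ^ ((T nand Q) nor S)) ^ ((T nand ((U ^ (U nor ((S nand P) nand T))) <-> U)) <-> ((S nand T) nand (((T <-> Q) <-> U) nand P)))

1

Substituting T=0, U=1, P=0, Q=0, S=0:
P <-> T = 0 <-> 0 = 1
(P <-> T) nor S = 1 nor 0 = 0
T nand Q = 0 nand 0 = 1
(T nand Q) nor S = 1 nor 0 = 0
((P <-> T) nor S) ^ ((T nand Q) nor S) = 0 ^ 0 = 0
~(((P <-> T) nor S) ^ ((T nand Q) nor S)) = ~0 = 1
S nand P = 0 nand 0 = 1
(S nand P) nand T = 1 nand 0 = 1
U nor ((S nand P) nand T) = 1 nor 1 = 0
U ^ (U nor ((S nand P) nand T)) = 1 ^ 0 = 1
(U ^ (U nor ((S nand P) nand T))) <-> U = 1 <-> 1 = 1
T nand ((U ^ (U nor ((S nand P) nand T))) <-> U) = 0 nand 1 = 1
S nand T = 0 nand 0 = 1
T <-> Q = 0 <-> 0 = 1
(T <-> Q) <-> U = 1 <-> 1 = 1
((T <-> Q) <-> U) nand P = 1 nand 0 = 1
(S nand T) nand (((T <-> Q) <-> U) nand P) = 1 nand 1 = 0
(T nand ((U ^ (U nor ((S nand P) nand T))) <-> U)) <-> ((S nand T) nand (((T <-> Q) <-> U) nand P)) = 1 <-> 0 = 0
~(((P <-> T) nor S) ^ ((T nand Q) nor S)) ^ ((T nand ((U ^ (U nor ((S nand P) nand T))) <-> U)) <-> ((S nand T) nand (((T <-> Q) <-> U) nand P))) = 1 ^ 0 = 1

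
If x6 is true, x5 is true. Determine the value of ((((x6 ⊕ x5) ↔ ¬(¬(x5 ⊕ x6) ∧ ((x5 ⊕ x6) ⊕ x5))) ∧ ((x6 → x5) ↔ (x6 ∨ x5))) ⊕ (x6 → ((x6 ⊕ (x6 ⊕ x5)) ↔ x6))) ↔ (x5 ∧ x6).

x6 ⊕ x5 = True ⊕ True = False
x5 ⊕ x6 = True ⊕ True = False
¬(x5 ⊕ x6) = ¬False = True
x5 ⊕ x6 = True ⊕ True = False
(x5 ⊕ x6) ⊕ x5 = False ⊕ True = True
¬(x5 ⊕ x6) ∧ ((x5 ⊕ x6) ⊕ x5) = True ∧ True = True
¬(¬(x5 ⊕ x6) ∧ ((x5 ⊕ x6) ⊕ x5)) = ¬True = False
(x6 ⊕ x5) ↔ ¬(¬(x5 ⊕ x6) ∧ ((x5 ⊕ x6) ⊕ x5)) = False ↔ False = True
x6 → x5 = True → True = True
x6 ∨ x5 = True ∨ True = True
(x6 → x5) ↔ (x6 ∨ x5) = True ↔ True = True
((x6 ⊕ x5) ↔ ¬(¬(x5 ⊕ x6) ∧ ((x5 ⊕ x6) ⊕ x5))) ∧ ((x6 → x5) ↔ (x6 ∨ x5)) = True ∧ True = True
x6 ⊕ x5 = True ⊕ True = False
x6 ⊕ (x6 ⊕ x5) = True ⊕ False = True
(x6 ⊕ (x6 ⊕ x5)) ↔ x6 = True ↔ True = True
x6 → ((x6 ⊕ (x6 ⊕ x5)) ↔ x6) = True → True = True
(((x6 ⊕ x5) ↔ ¬(¬(x5 ⊕ x6) ∧ ((x5 ⊕ x6) ⊕ x5))) ∧ ((x6 → x5) ↔ (x6 ∨ x5))) ⊕ (x6 → ((x6 ⊕ (x6 ⊕ x5)) ↔ x6)) = True ⊕ True = False
x5 ∧ x6 = True ∧ True = True
((((x6 ⊕ x5) ↔ ¬(¬(x5 ⊕ x6) ∧ ((x5 ⊕ x6) ⊕ x5))) ∧ ((x6 → x5) ↔ (x6 ∨ x5))) ⊕ (x6 → ((x6 ⊕ (x6 ⊕ x5)) ↔ x6))) ↔ (x5 ∧ x6) = False ↔ True = False

False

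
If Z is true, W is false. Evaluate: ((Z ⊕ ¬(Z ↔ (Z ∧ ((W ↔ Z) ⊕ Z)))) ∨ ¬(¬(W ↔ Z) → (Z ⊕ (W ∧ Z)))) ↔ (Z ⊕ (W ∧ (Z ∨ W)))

True

W ↔ Z = False ↔ True = False
(W ↔ Z) ⊕ Z = False ⊕ True = True
Z ∧ ((W ↔ Z) ⊕ Z) = True ∧ True = True
Z ↔ (Z ∧ ((W ↔ Z) ⊕ Z)) = True ↔ True = True
¬(Z ↔ (Z ∧ ((W ↔ Z) ⊕ Z))) = ¬True = False
Z ⊕ ¬(Z ↔ (Z ∧ ((W ↔ Z) ⊕ Z))) = True ⊕ False = True
W ↔ Z = False ↔ True = False
¬(W ↔ Z) = ¬False = True
W ∧ Z = False ∧ True = False
Z ⊕ (W ∧ Z) = True ⊕ False = True
¬(W ↔ Z) → (Z ⊕ (W ∧ Z)) = True → True = True
¬(¬(W ↔ Z) → (Z ⊕ (W ∧ Z))) = ¬True = False
(Z ⊕ ¬(Z ↔ (Z ∧ ((W ↔ Z) ⊕ Z)))) ∨ ¬(¬(W ↔ Z) → (Z ⊕ (W ∧ Z))) = True ∨ False = True
Z ∨ W = True ∨ False = True
W ∧ (Z ∨ W) = False ∧ True = False
Z ⊕ (W ∧ (Z ∨ W)) = True ⊕ False = True
((Z ⊕ ¬(Z ↔ (Z ∧ ((W ↔ Z) ⊕ Z)))) ∨ ¬(¬(W ↔ Z) → (Z ⊕ (W ∧ Z)))) ↔ (Z ⊕ (W ∧ (Z ∨ W))) = True ↔ True = True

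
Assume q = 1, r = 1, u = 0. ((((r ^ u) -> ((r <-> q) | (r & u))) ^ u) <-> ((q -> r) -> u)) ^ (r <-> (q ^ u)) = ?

r ^ u = 1 ^ 0 = 1
r <-> q = 1 <-> 1 = 1
r & u = 1 & 0 = 0
(r <-> q) | (r & u) = 1 | 0 = 1
(r ^ u) -> ((r <-> q) | (r & u)) = 1 -> 1 = 1
((r ^ u) -> ((r <-> q) | (r & u))) ^ u = 1 ^ 0 = 1
q -> r = 1 -> 1 = 1
(q -> r) -> u = 1 -> 0 = 0
(((r ^ u) -> ((r <-> q) | (r & u))) ^ u) <-> ((q -> r) -> u) = 1 <-> 0 = 0
q ^ u = 1 ^ 0 = 1
r <-> (q ^ u) = 1 <-> 1 = 1
((((r ^ u) -> ((r <-> q) | (r & u))) ^ u) <-> ((q -> r) -> u)) ^ (r <-> (q ^ u)) = 0 ^ 1 = 1

1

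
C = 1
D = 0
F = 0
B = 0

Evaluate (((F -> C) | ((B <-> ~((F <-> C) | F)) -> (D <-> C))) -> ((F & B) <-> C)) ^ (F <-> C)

Substituting C=1, D=0, F=0, B=0:
F -> C = 0 -> 1 = 1
F <-> C = 0 <-> 1 = 0
(F <-> C) | F = 0 | 0 = 0
~((F <-> C) | F) = ~0 = 1
B <-> ~((F <-> C) | F) = 0 <-> 1 = 0
D <-> C = 0 <-> 1 = 0
(B <-> ~((F <-> C) | F)) -> (D <-> C) = 0 -> 0 = 1
(F -> C) | ((B <-> ~((F <-> C) | F)) -> (D <-> C)) = 1 | 1 = 1
F & B = 0 & 0 = 0
(F & B) <-> C = 0 <-> 1 = 0
((F -> C) | ((B <-> ~((F <-> C) | F)) -> (D <-> C))) -> ((F & B) <-> C) = 1 -> 0 = 0
F <-> C = 0 <-> 1 = 0
(((F -> C) | ((B <-> ~((F <-> C) | F)) -> (D <-> C))) -> ((F & B) <-> C)) ^ (F <-> C) = 0 ^ 0 = 0

0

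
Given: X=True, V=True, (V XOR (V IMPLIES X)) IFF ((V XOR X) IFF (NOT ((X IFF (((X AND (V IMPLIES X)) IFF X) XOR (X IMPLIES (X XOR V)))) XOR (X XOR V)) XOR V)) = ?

Substituting X=True, V=True:
V IMPLIES X = True IMPLIES True = True
V XOR (V IMPLIES X) = True XOR True = False
V XOR X = True XOR True = False
V IMPLIES X = True IMPLIES True = True
X AND (V IMPLIES X) = True AND True = True
(X AND (V IMPLIES X)) IFF X = True IFF True = True
X XOR V = True XOR True = False
X IMPLIES (X XOR V) = True IMPLIES False = False
((X AND (V IMPLIES X)) IFF X) XOR (X IMPLIES (X XOR V)) = True XOR False = True
X IFF (((X AND (V IMPLIES X)) IFF X) XOR (X IMPLIES (X XOR V))) = True IFF True = True
X XOR V = True XOR True = False
(X IFF (((X AND (V IMPLIES X)) IFF X) XOR (X IMPLIES (X XOR V)))) XOR (X XOR V) = True XOR False = True
NOT ((X IFF (((X AND (V IMPLIES X)) IFF X) XOR (X IMPLIES (X XOR V)))) XOR (X XOR V)) = NOT True = False
NOT ((X IFF (((X AND (V IMPLIES X)) IFF X) XOR (X IMPLIES (X XOR V)))) XOR (X XOR V)) XOR V = False XOR True = True
(V XOR X) IFF (NOT ((X IFF (((X AND (V IMPLIES X)) IFF X) XOR (X IMPLIES (X XOR V)))) XOR (X XOR V)) XOR V) = False IFF True = False
(V XOR (V IMPLIES X)) IFF ((V XOR X) IFF (NOT ((X IFF (((X AND (V IMPLIES X)) IFF X) XOR (X IMPLIES (X XOR V)))) XOR (X XOR V)) XOR V)) = False IFF False = True

True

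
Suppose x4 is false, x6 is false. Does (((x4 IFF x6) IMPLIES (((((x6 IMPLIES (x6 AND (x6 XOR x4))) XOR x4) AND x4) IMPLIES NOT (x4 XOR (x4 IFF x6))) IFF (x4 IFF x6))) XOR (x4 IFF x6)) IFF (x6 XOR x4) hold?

x4 IFF x6 = False IFF False = True
x6 XOR x4 = False XOR False = False
x6 AND (x6 XOR x4) = False AND False = False
x6 IMPLIES (x6 AND (x6 XOR x4)) = False IMPLIES False = True
(x6 IMPLIES (x6 AND (x6 XOR x4))) XOR x4 = True XOR False = True
((x6 IMPLIES (x6 AND (x6 XOR x4))) XOR x4) AND x4 = True AND False = False
x4 IFF x6 = False IFF False = True
x4 XOR (x4 IFF x6) = False XOR True = True
NOT (x4 XOR (x4 IFF x6)) = NOT True = False
(((x6 IMPLIES (x6 AND (x6 XOR x4))) XOR x4) AND x4) IMPLIES NOT (x4 XOR (x4 IFF x6)) = False IMPLIES False = True
x4 IFF x6 = False IFF False = True
((((x6 IMPLIES (x6 AND (x6 XOR x4))) XOR x4) AND x4) IMPLIES NOT (x4 XOR (x4 IFF x6))) IFF (x4 IFF x6) = True IFF True = True
(x4 IFF x6) IMPLIES (((((x6 IMPLIES (x6 AND (x6 XOR x4))) XOR x4) AND x4) IMPLIES NOT (x4 XOR (x4 IFF x6))) IFF (x4 IFF x6)) = True IMPLIES True = True
x4 IFF x6 = False IFF False = True
((x4 IFF x6) IMPLIES (((((x6 IMPLIES (x6 AND (x6 XOR x4))) XOR x4) AND x4) IMPLIES NOT (x4 XOR (x4 IFF x6))) IFF (x4 IFF x6))) XOR (x4 IFF x6) = True XOR True = False
x6 XOR x4 = False XOR False = False
(((x4 IFF x6) IMPLIES (((((x6 IMPLIES (x6 AND (x6 XOR x4))) XOR x4) AND x4) IMPLIES NOT (x4 XOR (x4 IFF x6))) IFF (x4 IFF x6))) XOR (x4 IFF x6)) IFF (x6 XOR x4) = False IFF False = True

True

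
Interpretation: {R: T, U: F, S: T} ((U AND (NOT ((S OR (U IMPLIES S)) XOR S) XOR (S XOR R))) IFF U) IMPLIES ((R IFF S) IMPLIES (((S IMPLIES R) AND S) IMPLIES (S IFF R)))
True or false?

U IMPLIES S = F IMPLIES T = T
S OR (U IMPLIES S) = T OR T = T
(S OR (U IMPLIES S)) XOR S = T XOR T = F
NOT ((S OR (U IMPLIES S)) XOR S) = NOT F = T
S XOR R = T XOR T = F
NOT ((S OR (U IMPLIES S)) XOR S) XOR (S XOR R) = T XOR F = T
U AND (NOT ((S OR (U IMPLIES S)) XOR S) XOR (S XOR R)) = F AND T = F
(U AND (NOT ((S OR (U IMPLIES S)) XOR S) XOR (S XOR R))) IFF U = F IFF F = T
R IFF S = T IFF T = T
S IMPLIES R = T IMPLIES T = T
(S IMPLIES R) AND S = T AND T = T
S IFF R = T IFF T = T
((S IMPLIES R) AND S) IMPLIES (S IFF R) = T IMPLIES T = T
(R IFF S) IMPLIES (((S IMPLIES R) AND S) IMPLIES (S IFF R)) = T IMPLIES T = T
((U AND (NOT ((S OR (U IMPLIES S)) XOR S) XOR (S XOR R))) IFF U) IMPLIES ((R IFF S) IMPLIES (((S IMPLIES R) AND S) IMPLIES (S IFF R))) = T IMPLIES T = T

T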